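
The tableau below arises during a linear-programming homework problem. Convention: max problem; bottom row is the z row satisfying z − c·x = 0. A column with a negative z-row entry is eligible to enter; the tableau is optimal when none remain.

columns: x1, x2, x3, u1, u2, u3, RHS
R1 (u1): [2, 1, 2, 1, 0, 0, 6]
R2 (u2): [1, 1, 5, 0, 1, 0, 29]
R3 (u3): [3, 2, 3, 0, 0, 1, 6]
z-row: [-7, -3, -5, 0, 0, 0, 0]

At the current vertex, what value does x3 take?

0

x3 is not in the basis, so in the current basic feasible solution x3 = 0.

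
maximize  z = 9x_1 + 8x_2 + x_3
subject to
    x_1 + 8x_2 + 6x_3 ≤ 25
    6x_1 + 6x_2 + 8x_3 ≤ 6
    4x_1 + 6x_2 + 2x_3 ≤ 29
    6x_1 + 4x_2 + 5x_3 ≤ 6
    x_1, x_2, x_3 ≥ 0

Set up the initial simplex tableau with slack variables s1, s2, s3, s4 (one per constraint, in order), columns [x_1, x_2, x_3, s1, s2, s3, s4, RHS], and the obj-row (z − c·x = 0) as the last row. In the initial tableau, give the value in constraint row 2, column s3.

0

Slack s3 belongs to constraint 3; its column is the unit vector e_3, so the entry in row 2 is 0.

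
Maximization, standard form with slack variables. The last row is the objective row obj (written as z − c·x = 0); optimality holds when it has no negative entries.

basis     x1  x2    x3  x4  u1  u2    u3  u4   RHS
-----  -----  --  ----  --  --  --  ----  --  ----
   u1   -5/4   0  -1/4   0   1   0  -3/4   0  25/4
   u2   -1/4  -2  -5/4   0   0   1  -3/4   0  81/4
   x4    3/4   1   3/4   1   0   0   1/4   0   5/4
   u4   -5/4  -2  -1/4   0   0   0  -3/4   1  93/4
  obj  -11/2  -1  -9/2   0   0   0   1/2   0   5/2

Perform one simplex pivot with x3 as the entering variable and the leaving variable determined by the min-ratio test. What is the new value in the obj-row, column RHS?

Ratio test on column x3 — row 1: entry -1/4 ≤ 0; row 2: entry -5/4 ≤ 0; row 3: (5/4)/(3/4) = 5/3; row 4: entry -1/4 ≤ 0. Minimum is 5/3 at row 3 (x4 leaves); pivot element 3/4.
Divide row 3 by 3/4; eliminate column x3 from the other rows.
obj-row update in column RHS: 5/2 − (-9/2)·(5/3) = 10.

10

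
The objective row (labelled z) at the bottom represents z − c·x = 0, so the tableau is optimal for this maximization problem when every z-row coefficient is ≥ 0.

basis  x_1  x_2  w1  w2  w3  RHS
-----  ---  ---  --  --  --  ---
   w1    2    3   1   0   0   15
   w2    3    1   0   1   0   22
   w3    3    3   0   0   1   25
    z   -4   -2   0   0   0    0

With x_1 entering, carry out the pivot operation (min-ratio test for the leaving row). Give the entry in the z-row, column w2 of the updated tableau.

Ratio test on column x_1 — row 1: 15/2 = 15/2; row 2: 22/3 = 22/3; row 3: 25/3 = 25/3. Minimum is 22/3 at row 2 (w2 leaves); pivot element 3.
Divide row 2 by 3; eliminate column x_1 from the other rows.
z-row update in column w2: 0 − (-4)·(1/3) = 4/3.

4/3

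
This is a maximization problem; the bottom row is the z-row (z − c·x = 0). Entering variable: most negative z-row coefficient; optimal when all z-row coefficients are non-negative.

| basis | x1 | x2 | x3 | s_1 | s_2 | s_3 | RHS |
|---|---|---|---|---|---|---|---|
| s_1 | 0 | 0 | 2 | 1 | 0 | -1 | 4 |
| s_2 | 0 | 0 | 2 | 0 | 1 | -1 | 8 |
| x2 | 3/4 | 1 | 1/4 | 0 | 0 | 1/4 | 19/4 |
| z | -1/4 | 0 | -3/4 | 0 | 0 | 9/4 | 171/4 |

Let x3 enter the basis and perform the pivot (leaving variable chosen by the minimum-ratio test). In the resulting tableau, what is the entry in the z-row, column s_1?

3/8

Ratio test on column x3 — row 1: 4/2 = 2; row 2: 8/2 = 4; row 3: (19/4)/(1/4) = 19. Minimum is 2 at row 1 (s_1 leaves); pivot element 2.
Divide row 1 by 2; eliminate column x3 from the other rows.
z-row update in column s_1: 0 − (-3/4)·(1/2) = 3/8.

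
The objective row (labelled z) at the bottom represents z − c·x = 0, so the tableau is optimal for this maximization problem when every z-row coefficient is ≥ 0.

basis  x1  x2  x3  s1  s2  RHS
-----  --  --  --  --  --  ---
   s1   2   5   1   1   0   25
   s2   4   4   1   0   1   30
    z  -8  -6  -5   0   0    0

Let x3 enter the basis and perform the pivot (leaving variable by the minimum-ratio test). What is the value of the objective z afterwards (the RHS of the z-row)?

Ratio test on column x3 — row 1: 25/1 = 25; row 2: 30/1 = 30. Minimum is 25 at row 1 (s1 leaves); pivot element 1.
Pivot on row 1; the z-row RHS becomes 0 − (-5)·25 = 125.

125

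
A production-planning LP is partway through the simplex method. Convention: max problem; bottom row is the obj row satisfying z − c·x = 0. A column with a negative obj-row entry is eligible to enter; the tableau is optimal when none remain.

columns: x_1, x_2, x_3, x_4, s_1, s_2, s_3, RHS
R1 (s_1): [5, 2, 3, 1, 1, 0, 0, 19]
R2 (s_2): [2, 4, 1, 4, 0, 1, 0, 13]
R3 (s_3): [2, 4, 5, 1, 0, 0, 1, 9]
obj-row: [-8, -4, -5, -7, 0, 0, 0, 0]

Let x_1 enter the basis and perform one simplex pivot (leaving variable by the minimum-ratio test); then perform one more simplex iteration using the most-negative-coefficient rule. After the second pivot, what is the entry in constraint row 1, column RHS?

Ratio test on column x_1 — row 1: 19/5 = 19/5; row 2: 13/2 = 13/2; row 3: 9/2 = 9/2. Minimum is 19/5 at row 1 (s_1 leaves); pivot element 5.
Divide row 1 by 5; eliminate column x_1 from the other rows.
Second iteration: most negative obj-row entry is -27/5 in column x_4, so x_4 enters.
Ratio test on column x_4 — row 1: (19/5)/(1/5) = 19; row 2: (27/5)/(18/5) = 3/2; row 3: (7/5)/(3/5) = 7/3. Minimum is 3/2 at row 2 (s_2 leaves); pivot element 18/5.
Divide row 2 by 18/5; eliminate column x_4 from the other rows.
After both pivots, the entry at constraint row 1, column RHS is 7/2.

7/2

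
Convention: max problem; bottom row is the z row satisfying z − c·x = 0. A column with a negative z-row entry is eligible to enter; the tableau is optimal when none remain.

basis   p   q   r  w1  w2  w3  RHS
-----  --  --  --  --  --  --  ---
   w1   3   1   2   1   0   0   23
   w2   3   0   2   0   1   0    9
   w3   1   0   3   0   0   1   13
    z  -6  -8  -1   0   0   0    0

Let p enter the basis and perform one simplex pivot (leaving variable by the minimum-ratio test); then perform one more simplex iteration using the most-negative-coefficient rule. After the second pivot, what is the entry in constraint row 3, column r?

Ratio test on column p — row 1: 23/3 = 23/3; row 2: 9/3 = 3; row 3: 13/1 = 13. Minimum is 3 at row 2 (w2 leaves); pivot element 3.
Divide row 2 by 3; eliminate column p from the other rows.
Second iteration: most negative z-row entry is -8 in column q, so q enters.
Ratio test on column q — row 1: 14/1 = 14; row 2: entry 0 ≤ 0; row 3: entry 0 ≤ 0. Minimum is 14 at row 1 (w1 leaves); pivot element 1.
Divide row 1 by 1; eliminate column q from the other rows.
After both pivots, the entry at constraint row 3, column r is 7/3.

7/3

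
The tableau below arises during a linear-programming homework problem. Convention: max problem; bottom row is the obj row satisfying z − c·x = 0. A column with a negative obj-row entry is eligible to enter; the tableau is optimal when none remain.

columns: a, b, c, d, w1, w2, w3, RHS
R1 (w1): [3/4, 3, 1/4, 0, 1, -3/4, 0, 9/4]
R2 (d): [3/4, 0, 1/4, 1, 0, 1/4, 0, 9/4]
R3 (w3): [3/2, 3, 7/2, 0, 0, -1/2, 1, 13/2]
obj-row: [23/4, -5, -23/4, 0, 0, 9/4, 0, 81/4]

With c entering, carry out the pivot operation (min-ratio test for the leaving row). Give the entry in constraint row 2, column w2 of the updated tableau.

2/7

Ratio test on column c — row 1: (9/4)/(1/4) = 9; row 2: (9/4)/(1/4) = 9; row 3: (13/2)/(7/2) = 13/7. Minimum is 13/7 at row 3 (w3 leaves); pivot element 7/2.
Divide row 3 by 7/2; eliminate column c from the other rows.
Row 2 update in column w2: 1/4 − (1/4)·(-1/7) = 2/7.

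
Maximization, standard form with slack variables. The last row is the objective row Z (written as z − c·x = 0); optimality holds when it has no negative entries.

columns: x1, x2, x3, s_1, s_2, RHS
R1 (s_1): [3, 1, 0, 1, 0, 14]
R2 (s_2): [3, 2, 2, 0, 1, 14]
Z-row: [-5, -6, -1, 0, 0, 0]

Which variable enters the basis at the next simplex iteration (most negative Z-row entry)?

Negative Z-row entries: x1: -5, x2: -6, x3: -1.
The most negative is -6 in column x2, so x2 enters.

x2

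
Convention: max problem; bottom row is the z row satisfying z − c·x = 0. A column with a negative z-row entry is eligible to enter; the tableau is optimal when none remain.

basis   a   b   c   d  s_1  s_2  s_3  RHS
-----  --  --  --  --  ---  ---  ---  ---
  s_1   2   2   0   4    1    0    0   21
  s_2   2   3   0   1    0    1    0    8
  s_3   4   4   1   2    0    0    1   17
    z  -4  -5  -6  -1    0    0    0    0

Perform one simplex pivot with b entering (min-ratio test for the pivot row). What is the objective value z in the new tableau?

Ratio test on column b — row 1: 21/2 = 21/2; row 2: 8/3 = 8/3; row 3: 17/4 = 17/4. Minimum is 8/3 at row 2 (s_2 leaves); pivot element 3.
Pivot on row 2; the z-row RHS becomes 0 − (-5)·(8/3) = 40/3.

40/3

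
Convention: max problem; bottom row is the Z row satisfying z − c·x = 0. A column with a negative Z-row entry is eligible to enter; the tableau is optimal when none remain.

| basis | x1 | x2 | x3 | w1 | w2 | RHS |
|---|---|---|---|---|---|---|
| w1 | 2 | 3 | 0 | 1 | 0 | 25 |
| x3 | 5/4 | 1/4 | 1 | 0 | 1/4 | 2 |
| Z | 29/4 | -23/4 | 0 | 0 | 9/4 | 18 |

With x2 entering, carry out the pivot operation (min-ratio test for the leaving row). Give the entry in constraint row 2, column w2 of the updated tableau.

1

Ratio test on column x2 — row 1: 25/3 = 25/3; row 2: 2/(1/4) = 8. Minimum is 8 at row 2 (x3 leaves); pivot element 1/4.
Divide row 2 by 1/4; eliminate column x2 from the other rows.
In the new row 2, the w2 entry is the old entry divided by the pivot: (1/4)/(1/4) = 1.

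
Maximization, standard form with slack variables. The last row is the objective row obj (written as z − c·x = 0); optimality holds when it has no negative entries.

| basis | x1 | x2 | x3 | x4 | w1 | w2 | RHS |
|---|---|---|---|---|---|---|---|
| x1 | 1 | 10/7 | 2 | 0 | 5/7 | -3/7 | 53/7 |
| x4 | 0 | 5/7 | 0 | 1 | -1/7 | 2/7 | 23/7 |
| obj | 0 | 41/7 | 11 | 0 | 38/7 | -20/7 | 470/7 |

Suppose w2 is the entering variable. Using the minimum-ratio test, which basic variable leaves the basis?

x4

Column w2 entries and ratios — x1: -3/7 ≤ 0, skip; x4: (23/7)/(2/7) = 23/2.
Smallest ratio is 23/2 in the row of x4, so x4 leaves.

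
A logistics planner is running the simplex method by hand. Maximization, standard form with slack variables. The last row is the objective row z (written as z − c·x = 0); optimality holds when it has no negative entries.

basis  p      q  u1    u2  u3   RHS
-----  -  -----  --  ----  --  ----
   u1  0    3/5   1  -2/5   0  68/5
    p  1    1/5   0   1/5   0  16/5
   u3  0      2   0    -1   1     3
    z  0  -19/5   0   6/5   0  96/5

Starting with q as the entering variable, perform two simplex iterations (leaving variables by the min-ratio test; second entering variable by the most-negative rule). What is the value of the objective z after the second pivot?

95/3

Ratio test on column q — row 1: (68/5)/(3/5) = 68/3; row 2: (16/5)/(1/5) = 16; row 3: 3/2 = 3/2. Minimum is 3/2 at row 3 (u3 leaves); pivot element 2.
Pivot on row 3; the z-row RHS becomes 96/5 − (-19/5)·(3/2) = 249/10.
Next entering variable (most negative z-row entry -7/10): u2.
Ratio test on column u2 — row 1: entry -1/10 ≤ 0; row 2: (29/10)/(3/10) = 29/3; row 3: entry -1/2 ≤ 0. Minimum is 29/3 at row 2 (p leaves); pivot element 3/10.
After the second pivot the z-row RHS is 249/10 − (-7/10)·(29/3) = 95/3.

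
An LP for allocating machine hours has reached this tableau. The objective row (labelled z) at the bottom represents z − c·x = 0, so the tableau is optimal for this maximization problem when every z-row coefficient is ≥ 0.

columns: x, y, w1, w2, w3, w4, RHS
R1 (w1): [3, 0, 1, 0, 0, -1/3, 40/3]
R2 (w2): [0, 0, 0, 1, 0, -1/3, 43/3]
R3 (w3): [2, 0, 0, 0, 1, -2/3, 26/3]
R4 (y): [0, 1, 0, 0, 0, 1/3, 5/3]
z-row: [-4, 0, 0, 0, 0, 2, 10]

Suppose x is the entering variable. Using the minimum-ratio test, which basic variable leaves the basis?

Column x entries and ratios — w1: (40/3)/3 = 40/9; w2: 0 ≤ 0, skip; w3: (26/3)/2 = 13/3; y: 0 ≤ 0, skip.
Smallest ratio is 13/3 in the row of w3, so w3 leaves.

w3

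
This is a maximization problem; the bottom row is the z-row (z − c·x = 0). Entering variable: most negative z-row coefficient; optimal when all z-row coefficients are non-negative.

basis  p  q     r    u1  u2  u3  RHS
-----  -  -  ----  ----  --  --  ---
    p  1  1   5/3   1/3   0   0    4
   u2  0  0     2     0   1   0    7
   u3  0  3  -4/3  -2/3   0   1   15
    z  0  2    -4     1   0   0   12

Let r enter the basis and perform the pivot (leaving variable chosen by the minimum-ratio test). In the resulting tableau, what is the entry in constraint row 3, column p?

Ratio test on column r — row 1: 4/(5/3) = 12/5; row 2: 7/2 = 7/2; row 3: entry -4/3 ≤ 0. Minimum is 12/5 at row 1 (p leaves); pivot element 5/3.
Divide row 1 by 5/3; eliminate column r from the other rows.
Row 3 update in column p: 0 − (-4/3)·(3/5) = 4/5.

4/5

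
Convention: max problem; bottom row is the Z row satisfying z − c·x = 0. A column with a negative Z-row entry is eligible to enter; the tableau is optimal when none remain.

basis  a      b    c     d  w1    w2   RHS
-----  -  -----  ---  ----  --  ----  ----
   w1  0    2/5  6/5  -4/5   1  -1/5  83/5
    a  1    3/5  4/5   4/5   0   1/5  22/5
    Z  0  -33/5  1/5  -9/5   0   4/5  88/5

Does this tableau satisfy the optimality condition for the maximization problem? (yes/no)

no

The Z-row has a negative entry -33/5 in column b, so it is not optimal.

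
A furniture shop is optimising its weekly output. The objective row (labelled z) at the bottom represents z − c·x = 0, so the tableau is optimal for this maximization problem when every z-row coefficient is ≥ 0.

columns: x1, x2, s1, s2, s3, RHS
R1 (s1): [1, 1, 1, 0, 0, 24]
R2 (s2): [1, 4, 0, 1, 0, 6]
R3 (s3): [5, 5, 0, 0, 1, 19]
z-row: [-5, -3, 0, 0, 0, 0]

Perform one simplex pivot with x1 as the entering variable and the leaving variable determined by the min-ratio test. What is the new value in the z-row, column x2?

2

Ratio test on column x1 — row 1: 24/1 = 24; row 2: 6/1 = 6; row 3: 19/5 = 19/5. Minimum is 19/5 at row 3 (s3 leaves); pivot element 5.
Divide row 3 by 5; eliminate column x1 from the other rows.
z-row update in column x2: -3 − (-5)·1 = 2.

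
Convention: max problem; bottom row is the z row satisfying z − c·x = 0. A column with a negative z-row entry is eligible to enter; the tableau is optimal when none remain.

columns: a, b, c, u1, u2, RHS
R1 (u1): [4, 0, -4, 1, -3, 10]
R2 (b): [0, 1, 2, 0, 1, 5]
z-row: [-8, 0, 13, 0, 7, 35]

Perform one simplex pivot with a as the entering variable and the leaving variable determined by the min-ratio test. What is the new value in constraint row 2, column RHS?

5

Ratio test on column a — row 1: 10/4 = 5/2; row 2: entry 0 ≤ 0. Minimum is 5/2 at row 1 (u1 leaves); pivot element 4.
Divide row 1 by 4; eliminate column a from the other rows.
Row 2 update in column RHS: 5 − 0·(5/2) = 5.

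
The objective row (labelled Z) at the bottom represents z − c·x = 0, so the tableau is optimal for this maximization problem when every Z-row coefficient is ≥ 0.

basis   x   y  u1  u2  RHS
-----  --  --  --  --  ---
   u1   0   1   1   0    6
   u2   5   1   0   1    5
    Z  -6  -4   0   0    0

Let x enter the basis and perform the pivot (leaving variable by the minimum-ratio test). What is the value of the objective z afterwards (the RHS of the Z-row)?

6

Ratio test on column x — row 1: entry 0 ≤ 0; row 2: 5/5 = 1. Minimum is 1 at row 2 (u2 leaves); pivot element 5.
Pivot on row 2; the Z-row RHS becomes 0 − (-6)·1 = 6.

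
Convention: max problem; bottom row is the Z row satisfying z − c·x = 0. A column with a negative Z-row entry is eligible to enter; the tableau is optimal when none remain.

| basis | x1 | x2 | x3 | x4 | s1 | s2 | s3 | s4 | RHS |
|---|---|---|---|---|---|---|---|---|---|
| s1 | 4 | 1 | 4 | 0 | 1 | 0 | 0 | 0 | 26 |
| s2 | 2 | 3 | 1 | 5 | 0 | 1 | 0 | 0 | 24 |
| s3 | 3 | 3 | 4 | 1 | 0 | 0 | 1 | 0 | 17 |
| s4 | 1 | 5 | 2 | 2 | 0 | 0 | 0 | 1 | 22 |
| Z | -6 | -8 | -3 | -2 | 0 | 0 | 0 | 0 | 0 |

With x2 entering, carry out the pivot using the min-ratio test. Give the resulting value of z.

176/5

Ratio test on column x2 — row 1: 26/1 = 26; row 2: 24/3 = 8; row 3: 17/3 = 17/3; row 4: 22/5 = 22/5. Minimum is 22/5 at row 4 (s4 leaves); pivot element 5.
Pivot on row 4; the Z-row RHS becomes 0 − (-8)·(22/5) = 176/5.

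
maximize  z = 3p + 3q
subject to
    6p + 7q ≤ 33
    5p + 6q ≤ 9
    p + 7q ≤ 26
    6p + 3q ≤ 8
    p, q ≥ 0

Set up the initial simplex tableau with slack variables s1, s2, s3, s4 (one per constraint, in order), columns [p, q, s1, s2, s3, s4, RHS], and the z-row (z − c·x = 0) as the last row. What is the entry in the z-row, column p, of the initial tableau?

-3

The z-row carries the negated objective coefficients: the p entry is -3.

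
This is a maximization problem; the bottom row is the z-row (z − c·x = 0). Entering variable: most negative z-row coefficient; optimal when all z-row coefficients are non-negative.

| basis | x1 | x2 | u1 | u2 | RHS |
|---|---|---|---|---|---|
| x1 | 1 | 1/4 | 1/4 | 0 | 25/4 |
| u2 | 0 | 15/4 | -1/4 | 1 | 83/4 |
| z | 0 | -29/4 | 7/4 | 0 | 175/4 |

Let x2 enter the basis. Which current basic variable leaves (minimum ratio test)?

Column x2 entries and ratios — x1: (25/4)/(1/4) = 25; u2: (83/4)/(15/4) = 83/15.
Smallest ratio is 83/15 in the row of u2, so u2 leaves.

u2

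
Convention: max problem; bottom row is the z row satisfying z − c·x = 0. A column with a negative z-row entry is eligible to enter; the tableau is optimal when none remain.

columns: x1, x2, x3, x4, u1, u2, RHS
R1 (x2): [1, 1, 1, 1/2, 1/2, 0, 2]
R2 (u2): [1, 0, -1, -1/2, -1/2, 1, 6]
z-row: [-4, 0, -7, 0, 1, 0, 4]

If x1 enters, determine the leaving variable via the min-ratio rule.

Column x1 entries and ratios — x2: 2/1 = 2; u2: 6/1 = 6.
Smallest ratio is 2 in the row of x2, so x2 leaves.

x2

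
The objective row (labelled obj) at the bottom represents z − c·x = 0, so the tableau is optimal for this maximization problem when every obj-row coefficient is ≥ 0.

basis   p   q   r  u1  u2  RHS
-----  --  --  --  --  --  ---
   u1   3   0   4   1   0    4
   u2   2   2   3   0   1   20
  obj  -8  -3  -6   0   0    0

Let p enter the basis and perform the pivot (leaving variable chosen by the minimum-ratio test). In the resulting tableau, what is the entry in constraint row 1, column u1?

1/3

Ratio test on column p — row 1: 4/3 = 4/3; row 2: 20/2 = 10. Minimum is 4/3 at row 1 (u1 leaves); pivot element 3.
Divide row 1 by 3; eliminate column p from the other rows.
In the new row 1, the u1 entry is the old entry divided by the pivot: 1/3 = 1/3.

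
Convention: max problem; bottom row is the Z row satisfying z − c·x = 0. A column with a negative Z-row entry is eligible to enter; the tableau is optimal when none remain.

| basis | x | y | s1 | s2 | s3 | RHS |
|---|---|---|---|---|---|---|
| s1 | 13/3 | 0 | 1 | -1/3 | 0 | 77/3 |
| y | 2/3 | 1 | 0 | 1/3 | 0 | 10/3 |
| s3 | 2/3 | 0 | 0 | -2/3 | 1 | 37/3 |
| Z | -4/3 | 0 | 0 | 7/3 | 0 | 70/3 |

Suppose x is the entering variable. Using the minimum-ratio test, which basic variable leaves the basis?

Column x entries and ratios — s1: (77/3)/(13/3) = 77/13; y: (10/3)/(2/3) = 5; s3: (37/3)/(2/3) = 37/2.
Smallest ratio is 5 in the row of y, so y leaves.

y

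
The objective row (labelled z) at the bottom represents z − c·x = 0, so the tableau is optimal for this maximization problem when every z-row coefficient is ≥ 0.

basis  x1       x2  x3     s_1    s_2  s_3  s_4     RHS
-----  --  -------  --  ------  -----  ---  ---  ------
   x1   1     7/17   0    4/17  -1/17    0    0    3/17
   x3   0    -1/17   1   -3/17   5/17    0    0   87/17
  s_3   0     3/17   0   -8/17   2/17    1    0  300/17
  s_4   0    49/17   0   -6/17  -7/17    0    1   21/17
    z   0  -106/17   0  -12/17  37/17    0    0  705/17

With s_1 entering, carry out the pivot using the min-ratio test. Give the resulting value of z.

Ratio test on column s_1 — row 1: (3/17)/(4/17) = 3/4; row 2: entry -3/17 ≤ 0; row 3: entry -8/17 ≤ 0; row 4: entry -6/17 ≤ 0. Minimum is 3/4 at row 1 (x1 leaves); pivot element 4/17.
Pivot on row 1; the z-row RHS becomes 705/17 − (-12/17)·(3/4) = 42.

42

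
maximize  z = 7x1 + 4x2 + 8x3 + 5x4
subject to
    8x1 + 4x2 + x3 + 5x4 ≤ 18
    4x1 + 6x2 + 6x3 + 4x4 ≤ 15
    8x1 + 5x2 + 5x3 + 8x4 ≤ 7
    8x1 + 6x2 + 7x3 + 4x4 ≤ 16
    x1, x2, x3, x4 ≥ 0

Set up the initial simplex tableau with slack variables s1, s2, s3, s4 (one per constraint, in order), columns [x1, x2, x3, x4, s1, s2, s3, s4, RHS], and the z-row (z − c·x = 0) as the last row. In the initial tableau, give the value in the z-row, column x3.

-8

The z-row carries the negated objective coefficients: the x3 entry is -8.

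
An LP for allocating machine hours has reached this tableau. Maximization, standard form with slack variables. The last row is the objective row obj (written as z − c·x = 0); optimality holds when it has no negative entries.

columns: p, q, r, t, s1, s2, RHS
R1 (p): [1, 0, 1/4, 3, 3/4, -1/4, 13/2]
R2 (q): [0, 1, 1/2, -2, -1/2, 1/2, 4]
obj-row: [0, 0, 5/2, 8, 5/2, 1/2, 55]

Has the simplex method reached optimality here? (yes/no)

yes

Every obj-row coefficient is ≥ 0, so the tableau is optimal.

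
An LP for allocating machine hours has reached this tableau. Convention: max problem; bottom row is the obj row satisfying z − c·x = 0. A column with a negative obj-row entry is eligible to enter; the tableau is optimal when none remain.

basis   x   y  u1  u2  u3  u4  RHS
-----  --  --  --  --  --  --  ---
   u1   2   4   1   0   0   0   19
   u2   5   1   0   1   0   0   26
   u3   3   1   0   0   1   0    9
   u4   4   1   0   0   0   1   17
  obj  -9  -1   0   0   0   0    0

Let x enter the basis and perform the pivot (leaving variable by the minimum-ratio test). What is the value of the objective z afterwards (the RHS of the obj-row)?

Ratio test on column x — row 1: 19/2 = 19/2; row 2: 26/5 = 26/5; row 3: 9/3 = 3; row 4: 17/4 = 17/4. Minimum is 3 at row 3 (u3 leaves); pivot element 3.
Pivot on row 3; the obj-row RHS becomes 0 − (-9)·3 = 27.

27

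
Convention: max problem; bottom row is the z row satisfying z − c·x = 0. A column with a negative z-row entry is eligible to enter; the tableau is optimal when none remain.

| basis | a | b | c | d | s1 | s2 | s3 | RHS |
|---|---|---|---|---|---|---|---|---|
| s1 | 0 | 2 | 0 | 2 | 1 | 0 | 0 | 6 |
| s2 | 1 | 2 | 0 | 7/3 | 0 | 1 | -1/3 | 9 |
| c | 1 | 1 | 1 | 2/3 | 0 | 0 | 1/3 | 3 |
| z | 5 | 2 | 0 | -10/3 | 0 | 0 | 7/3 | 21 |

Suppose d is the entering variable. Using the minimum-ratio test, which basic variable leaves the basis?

s1

Column d entries and ratios — s1: 6/2 = 3; s2: 9/(7/3) = 27/7; c: 3/(2/3) = 9/2.
Smallest ratio is 3 in the row of s1, so s1 leaves.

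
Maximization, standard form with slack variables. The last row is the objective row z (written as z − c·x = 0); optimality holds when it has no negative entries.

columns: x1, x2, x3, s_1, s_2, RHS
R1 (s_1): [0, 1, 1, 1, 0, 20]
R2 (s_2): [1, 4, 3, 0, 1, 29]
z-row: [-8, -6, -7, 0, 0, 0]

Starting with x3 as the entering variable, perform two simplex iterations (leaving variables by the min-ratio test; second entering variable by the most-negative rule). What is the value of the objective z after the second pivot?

232

Ratio test on column x3 — row 1: 20/1 = 20; row 2: 29/3 = 29/3. Minimum is 29/3 at row 2 (s_2 leaves); pivot element 3.
Pivot on row 2; the z-row RHS becomes 0 − (-7)·(29/3) = 203/3.
Next entering variable (most negative z-row entry -17/3): x1.
Ratio test on column x1 — row 1: entry -1/3 ≤ 0; row 2: (29/3)/(1/3) = 29. Minimum is 29 at row 2 (x3 leaves); pivot element 1/3.
After the second pivot the z-row RHS is 203/3 − (-17/3)·29 = 232.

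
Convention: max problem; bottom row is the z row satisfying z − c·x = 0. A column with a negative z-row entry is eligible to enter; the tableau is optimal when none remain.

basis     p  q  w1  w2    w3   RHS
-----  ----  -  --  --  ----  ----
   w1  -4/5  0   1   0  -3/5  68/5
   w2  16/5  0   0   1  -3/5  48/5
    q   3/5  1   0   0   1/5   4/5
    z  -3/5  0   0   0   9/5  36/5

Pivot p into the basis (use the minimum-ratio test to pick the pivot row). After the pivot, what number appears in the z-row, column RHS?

8

Ratio test on column p — row 1: entry -4/5 ≤ 0; row 2: (48/5)/(16/5) = 3; row 3: (4/5)/(3/5) = 4/3. Minimum is 4/3 at row 3 (q leaves); pivot element 3/5.
Divide row 3 by 3/5; eliminate column p from the other rows.
z-row update in column RHS: 36/5 − (-3/5)·(4/3) = 8.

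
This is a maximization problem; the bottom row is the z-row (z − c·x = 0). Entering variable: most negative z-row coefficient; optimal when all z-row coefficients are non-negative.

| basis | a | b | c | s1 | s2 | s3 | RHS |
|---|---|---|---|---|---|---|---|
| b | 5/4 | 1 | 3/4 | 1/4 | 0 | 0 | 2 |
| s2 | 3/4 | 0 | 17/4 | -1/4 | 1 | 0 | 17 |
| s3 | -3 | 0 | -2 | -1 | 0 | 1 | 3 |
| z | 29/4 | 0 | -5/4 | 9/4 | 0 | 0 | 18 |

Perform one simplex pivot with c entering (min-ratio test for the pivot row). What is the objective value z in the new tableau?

64/3

Ratio test on column c — row 1: 2/(3/4) = 8/3; row 2: 17/(17/4) = 4; row 3: entry -2 ≤ 0. Minimum is 8/3 at row 1 (b leaves); pivot element 3/4.
Pivot on row 1; the z-row RHS becomes 18 − (-5/4)·(8/3) = 64/3.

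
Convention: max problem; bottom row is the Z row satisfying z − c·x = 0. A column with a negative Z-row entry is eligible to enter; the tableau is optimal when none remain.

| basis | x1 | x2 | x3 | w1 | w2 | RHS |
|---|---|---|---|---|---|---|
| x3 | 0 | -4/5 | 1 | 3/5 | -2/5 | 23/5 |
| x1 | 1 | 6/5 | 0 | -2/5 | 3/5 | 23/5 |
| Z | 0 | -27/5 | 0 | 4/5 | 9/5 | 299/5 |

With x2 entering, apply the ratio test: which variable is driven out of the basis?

x1

Column x2 entries and ratios — x3: -4/5 ≤ 0, skip; x1: (23/5)/(6/5) = 23/6.
Smallest ratio is 23/6 in the row of x1, so x1 leaves.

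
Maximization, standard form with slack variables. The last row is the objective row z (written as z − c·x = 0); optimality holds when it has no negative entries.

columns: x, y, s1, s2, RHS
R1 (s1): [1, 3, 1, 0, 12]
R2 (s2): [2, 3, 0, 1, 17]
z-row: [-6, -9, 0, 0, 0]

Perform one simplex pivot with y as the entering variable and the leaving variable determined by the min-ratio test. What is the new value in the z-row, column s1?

Ratio test on column y — row 1: 12/3 = 4; row 2: 17/3 = 17/3. Minimum is 4 at row 1 (s1 leaves); pivot element 3.
Divide row 1 by 3; eliminate column y from the other rows.
z-row update in column s1: 0 − (-9)·(1/3) = 3.

3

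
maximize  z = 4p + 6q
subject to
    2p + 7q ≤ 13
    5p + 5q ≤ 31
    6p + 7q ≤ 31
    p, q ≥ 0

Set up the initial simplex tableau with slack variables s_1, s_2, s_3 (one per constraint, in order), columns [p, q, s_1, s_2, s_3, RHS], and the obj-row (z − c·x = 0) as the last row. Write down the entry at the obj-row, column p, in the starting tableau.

The obj-row carries the negated objective coefficients: the p entry is -4.

-4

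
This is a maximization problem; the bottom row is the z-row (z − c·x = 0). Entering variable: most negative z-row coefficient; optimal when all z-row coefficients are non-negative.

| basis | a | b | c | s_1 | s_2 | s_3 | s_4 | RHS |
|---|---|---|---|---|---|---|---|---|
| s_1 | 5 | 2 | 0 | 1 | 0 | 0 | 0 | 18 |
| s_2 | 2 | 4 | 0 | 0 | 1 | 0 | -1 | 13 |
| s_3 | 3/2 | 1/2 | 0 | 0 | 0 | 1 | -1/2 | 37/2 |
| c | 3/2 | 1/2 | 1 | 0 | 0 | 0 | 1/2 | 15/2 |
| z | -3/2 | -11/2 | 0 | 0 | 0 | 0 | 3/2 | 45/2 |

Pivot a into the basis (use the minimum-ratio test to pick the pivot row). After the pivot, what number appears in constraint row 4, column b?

-1/10

Ratio test on column a — row 1: 18/5 = 18/5; row 2: 13/2 = 13/2; row 3: (37/2)/(3/2) = 37/3; row 4: (15/2)/(3/2) = 5. Minimum is 18/5 at row 1 (s_1 leaves); pivot element 5.
Divide row 1 by 5; eliminate column a from the other rows.
Row 4 update in column b: 1/2 − (3/2)·(2/5) = -1/10.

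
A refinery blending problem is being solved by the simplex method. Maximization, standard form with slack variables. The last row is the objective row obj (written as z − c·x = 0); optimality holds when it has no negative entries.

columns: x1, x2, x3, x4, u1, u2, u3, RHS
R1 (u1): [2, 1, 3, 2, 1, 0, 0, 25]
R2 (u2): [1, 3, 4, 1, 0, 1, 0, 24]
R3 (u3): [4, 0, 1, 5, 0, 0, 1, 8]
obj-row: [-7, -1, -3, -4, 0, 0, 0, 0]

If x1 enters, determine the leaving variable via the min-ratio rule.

Column x1 entries and ratios — u1: 25/2 = 25/2; u2: 24/1 = 24; u3: 8/4 = 2.
Smallest ratio is 2 in the row of u3, so u3 leaves.

u3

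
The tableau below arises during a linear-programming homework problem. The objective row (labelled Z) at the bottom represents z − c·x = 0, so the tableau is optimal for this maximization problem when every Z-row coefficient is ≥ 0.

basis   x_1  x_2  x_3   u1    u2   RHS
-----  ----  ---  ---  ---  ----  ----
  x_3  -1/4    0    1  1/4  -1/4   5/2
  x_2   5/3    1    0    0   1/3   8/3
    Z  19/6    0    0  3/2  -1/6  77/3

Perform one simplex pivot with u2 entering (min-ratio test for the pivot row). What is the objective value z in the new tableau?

27

Ratio test on column u2 — row 1: entry -1/4 ≤ 0; row 2: (8/3)/(1/3) = 8. Minimum is 8 at row 2 (x_2 leaves); pivot element 1/3.
Pivot on row 2; the Z-row RHS becomes 77/3 − (-1/6)·8 = 27.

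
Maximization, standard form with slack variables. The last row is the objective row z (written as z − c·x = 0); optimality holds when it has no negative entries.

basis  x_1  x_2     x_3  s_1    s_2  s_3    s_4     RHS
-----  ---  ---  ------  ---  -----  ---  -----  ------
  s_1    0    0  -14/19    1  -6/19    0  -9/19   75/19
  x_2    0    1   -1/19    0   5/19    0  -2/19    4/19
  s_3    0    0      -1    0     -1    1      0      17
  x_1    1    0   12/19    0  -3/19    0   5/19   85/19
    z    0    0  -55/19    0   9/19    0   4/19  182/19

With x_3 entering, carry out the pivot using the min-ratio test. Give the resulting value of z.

361/12

Ratio test on column x_3 — row 1: entry -14/19 ≤ 0; row 2: entry -1/19 ≤ 0; row 3: entry -1 ≤ 0; row 4: (85/19)/(12/19) = 85/12. Minimum is 85/12 at row 4 (x_1 leaves); pivot element 12/19.
Pivot on row 4; the z-row RHS becomes 182/19 − (-55/19)·(85/12) = 361/12.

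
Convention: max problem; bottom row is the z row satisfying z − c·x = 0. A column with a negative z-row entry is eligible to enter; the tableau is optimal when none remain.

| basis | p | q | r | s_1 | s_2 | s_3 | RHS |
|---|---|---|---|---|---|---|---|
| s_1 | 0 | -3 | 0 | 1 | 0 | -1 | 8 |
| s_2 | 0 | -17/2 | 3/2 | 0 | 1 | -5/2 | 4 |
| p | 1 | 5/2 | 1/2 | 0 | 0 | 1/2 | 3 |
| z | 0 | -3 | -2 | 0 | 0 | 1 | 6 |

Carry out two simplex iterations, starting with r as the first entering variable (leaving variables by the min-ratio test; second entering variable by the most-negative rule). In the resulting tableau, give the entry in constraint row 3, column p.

3/16

Ratio test on column r — row 1: entry 0 ≤ 0; row 2: 4/(3/2) = 8/3; row 3: 3/(1/2) = 6. Minimum is 8/3 at row 2 (s_2 leaves); pivot element 3/2.
Divide row 2 by 3/2; eliminate column r from the other rows.
Second iteration: most negative z-row entry is -43/3 in column q, so q enters.
Ratio test on column q — row 1: entry -3 ≤ 0; row 2: entry -17/3 ≤ 0; row 3: (5/3)/(16/3) = 5/16. Minimum is 5/16 at row 3 (p leaves); pivot element 16/3.
Divide row 3 by 16/3; eliminate column q from the other rows.
After both pivots, the entry at constraint row 3, column p is 3/16.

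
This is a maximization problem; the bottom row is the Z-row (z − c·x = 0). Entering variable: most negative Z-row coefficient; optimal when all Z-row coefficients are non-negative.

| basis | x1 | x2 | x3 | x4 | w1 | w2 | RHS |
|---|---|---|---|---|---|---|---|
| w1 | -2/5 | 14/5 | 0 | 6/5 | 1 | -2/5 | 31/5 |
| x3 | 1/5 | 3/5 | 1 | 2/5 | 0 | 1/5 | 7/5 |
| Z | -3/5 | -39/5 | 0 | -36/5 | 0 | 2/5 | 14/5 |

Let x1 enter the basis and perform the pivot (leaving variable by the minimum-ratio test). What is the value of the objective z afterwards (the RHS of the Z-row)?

Ratio test on column x1 — row 1: entry -2/5 ≤ 0; row 2: (7/5)/(1/5) = 7. Minimum is 7 at row 2 (x3 leaves); pivot element 1/5.
Pivot on row 2; the Z-row RHS becomes 14/5 − (-3/5)·7 = 7.

7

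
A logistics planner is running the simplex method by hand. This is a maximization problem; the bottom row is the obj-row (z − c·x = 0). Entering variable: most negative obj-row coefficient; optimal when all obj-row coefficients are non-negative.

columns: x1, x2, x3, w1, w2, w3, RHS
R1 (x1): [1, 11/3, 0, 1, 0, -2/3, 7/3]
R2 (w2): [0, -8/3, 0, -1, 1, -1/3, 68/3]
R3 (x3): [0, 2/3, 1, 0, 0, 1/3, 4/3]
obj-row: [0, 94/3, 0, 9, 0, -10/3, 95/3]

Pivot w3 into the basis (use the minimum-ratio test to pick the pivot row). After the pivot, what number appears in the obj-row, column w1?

9

Ratio test on column w3 — row 1: entry -2/3 ≤ 0; row 2: entry -1/3 ≤ 0; row 3: (4/3)/(1/3) = 4. Minimum is 4 at row 3 (x3 leaves); pivot element 1/3.
Divide row 3 by 1/3; eliminate column w3 from the other rows.
obj-row update in column w1: 9 − (-10/3)·0 = 9.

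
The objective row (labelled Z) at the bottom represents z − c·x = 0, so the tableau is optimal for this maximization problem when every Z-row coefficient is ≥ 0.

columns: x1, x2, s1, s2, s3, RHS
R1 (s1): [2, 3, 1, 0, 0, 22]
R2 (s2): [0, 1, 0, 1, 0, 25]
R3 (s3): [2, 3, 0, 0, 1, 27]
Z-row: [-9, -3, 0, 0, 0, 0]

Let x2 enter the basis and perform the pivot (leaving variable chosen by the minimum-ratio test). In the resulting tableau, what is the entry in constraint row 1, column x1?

Ratio test on column x2 — row 1: 22/3 = 22/3; row 2: 25/1 = 25; row 3: 27/3 = 9. Minimum is 22/3 at row 1 (s1 leaves); pivot element 3.
Divide row 1 by 3; eliminate column x2 from the other rows.
In the new row 1, the x1 entry is the old entry divided by the pivot: 2/3 = 2/3.

2/3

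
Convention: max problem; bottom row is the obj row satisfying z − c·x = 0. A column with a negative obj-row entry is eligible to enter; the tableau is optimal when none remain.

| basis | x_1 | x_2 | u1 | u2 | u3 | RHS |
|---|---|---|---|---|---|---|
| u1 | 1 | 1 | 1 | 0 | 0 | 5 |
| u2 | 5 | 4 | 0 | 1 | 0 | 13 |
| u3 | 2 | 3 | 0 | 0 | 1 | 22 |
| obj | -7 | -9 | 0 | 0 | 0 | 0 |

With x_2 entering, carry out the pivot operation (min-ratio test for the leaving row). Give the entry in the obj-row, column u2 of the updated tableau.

9/4

Ratio test on column x_2 — row 1: 5/1 = 5; row 2: 13/4 = 13/4; row 3: 22/3 = 22/3. Minimum is 13/4 at row 2 (u2 leaves); pivot element 4.
Divide row 2 by 4; eliminate column x_2 from the other rows.
obj-row update in column u2: 0 − (-9)·(1/4) = 9/4.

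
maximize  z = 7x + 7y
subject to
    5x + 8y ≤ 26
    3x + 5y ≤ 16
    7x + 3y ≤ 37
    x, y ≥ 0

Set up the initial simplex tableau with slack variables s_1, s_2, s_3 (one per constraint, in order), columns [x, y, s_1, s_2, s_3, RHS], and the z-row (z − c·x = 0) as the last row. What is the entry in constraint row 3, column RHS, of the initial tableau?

The RHS of constraint 3 is b_3 = 37.

37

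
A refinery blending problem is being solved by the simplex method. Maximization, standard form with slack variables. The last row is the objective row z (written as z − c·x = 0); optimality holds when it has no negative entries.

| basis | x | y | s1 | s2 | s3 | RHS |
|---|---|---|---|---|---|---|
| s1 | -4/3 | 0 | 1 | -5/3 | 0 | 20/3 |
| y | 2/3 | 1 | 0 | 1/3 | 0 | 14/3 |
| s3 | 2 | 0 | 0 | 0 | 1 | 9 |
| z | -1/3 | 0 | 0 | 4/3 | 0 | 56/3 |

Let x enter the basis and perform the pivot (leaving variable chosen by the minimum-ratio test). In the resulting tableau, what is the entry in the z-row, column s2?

4/3

Ratio test on column x — row 1: entry -4/3 ≤ 0; row 2: (14/3)/(2/3) = 7; row 3: 9/2 = 9/2. Minimum is 9/2 at row 3 (s3 leaves); pivot element 2.
Divide row 3 by 2; eliminate column x from the other rows.
z-row update in column s2: 4/3 − (-1/3)·0 = 4/3.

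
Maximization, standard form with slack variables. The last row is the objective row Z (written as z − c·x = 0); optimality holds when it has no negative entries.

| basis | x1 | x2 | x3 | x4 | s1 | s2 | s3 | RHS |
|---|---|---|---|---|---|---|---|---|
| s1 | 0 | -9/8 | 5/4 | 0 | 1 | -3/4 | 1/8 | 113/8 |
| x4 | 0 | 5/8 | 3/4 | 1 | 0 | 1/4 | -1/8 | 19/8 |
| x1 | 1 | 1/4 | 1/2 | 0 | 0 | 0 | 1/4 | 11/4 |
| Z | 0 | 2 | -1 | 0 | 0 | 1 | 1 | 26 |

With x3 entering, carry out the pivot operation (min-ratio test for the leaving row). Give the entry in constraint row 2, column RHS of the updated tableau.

19/6

Ratio test on column x3 — row 1: (113/8)/(5/4) = 113/10; row 2: (19/8)/(3/4) = 19/6; row 3: (11/4)/(1/2) = 11/2. Minimum is 19/6 at row 2 (x4 leaves); pivot element 3/4.
Divide row 2 by 3/4; eliminate column x3 from the other rows.
In the new row 2, the RHS entry is the old entry divided by the pivot: (19/8)/(3/4) = 19/6.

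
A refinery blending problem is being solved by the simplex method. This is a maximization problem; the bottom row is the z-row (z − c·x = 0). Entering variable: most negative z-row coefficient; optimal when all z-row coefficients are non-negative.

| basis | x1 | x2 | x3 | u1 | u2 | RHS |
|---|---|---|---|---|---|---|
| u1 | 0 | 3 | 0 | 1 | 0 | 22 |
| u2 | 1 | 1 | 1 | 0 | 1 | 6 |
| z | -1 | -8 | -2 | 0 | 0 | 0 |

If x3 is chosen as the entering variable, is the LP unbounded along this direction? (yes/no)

Column x3 has positive entries in row(s) 2, so the ratio test bounds it — not unbounded.

no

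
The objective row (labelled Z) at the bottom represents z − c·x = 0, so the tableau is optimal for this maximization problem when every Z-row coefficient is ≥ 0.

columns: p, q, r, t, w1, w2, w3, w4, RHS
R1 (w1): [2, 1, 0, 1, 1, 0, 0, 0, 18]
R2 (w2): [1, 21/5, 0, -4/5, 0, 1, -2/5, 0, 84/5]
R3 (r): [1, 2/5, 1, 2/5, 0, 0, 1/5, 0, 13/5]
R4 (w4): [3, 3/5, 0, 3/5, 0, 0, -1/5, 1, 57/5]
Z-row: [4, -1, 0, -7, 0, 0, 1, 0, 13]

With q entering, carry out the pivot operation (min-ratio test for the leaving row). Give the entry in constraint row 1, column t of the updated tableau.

25/21

Ratio test on column q — row 1: 18/1 = 18; row 2: (84/5)/(21/5) = 4; row 3: (13/5)/(2/5) = 13/2; row 4: (57/5)/(3/5) = 19. Minimum is 4 at row 2 (w2 leaves); pivot element 21/5.
Divide row 2 by 21/5; eliminate column q from the other rows.
Row 1 update in column t: 1 − 1·(-4/21) = 25/21.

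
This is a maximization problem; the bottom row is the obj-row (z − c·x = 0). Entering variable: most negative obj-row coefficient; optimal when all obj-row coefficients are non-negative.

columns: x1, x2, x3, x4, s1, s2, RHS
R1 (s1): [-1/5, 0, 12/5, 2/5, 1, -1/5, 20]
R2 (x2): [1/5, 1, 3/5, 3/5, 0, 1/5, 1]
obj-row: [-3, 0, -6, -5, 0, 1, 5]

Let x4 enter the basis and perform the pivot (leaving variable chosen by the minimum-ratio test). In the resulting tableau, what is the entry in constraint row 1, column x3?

2

Ratio test on column x4 — row 1: 20/(2/5) = 50; row 2: 1/(3/5) = 5/3. Minimum is 5/3 at row 2 (x2 leaves); pivot element 3/5.
Divide row 2 by 3/5; eliminate column x4 from the other rows.
Row 1 update in column x3: 12/5 − (2/5)·1 = 2.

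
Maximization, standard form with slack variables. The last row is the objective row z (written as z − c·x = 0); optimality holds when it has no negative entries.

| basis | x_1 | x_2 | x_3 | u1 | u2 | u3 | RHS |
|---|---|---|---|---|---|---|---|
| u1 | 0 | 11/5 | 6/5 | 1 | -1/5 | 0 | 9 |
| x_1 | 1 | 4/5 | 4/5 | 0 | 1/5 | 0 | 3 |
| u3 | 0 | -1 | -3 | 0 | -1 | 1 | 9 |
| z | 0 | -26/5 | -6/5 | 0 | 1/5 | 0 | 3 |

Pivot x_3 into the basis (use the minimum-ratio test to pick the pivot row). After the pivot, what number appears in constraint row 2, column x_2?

1

Ratio test on column x_3 — row 1: 9/(6/5) = 15/2; row 2: 3/(4/5) = 15/4; row 3: entry -3 ≤ 0. Minimum is 15/4 at row 2 (x_1 leaves); pivot element 4/5.
Divide row 2 by 4/5; eliminate column x_3 from the other rows.
In the new row 2, the x_2 entry is the old entry divided by the pivot: (4/5)/(4/5) = 1.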